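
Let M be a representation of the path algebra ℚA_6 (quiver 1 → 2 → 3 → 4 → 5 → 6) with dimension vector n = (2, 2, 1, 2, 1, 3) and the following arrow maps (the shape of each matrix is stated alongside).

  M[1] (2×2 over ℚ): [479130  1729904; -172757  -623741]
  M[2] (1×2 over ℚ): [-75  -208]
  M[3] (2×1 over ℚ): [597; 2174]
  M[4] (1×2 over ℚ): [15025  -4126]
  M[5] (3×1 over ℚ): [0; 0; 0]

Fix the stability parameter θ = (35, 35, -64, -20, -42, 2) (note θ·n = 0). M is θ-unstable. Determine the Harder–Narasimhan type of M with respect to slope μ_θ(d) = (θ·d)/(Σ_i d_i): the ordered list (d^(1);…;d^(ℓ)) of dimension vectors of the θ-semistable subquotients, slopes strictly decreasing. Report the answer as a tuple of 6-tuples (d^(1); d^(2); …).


Via rank(M_{q-1}∘⋯∘M_p): M ≅ I[1,2], I[1,5], I[4,4], I[6,6]^3.
μ_θ-semistable layers: μ^(1)=35; μ^(2)=2; μ^(3)=-56/5; μ^(4)=-20

((1, 1, 0, 0, 0, 0); (0, 0, 0, 0, 0, 3); (1, 1, 1, 1, 1, 0); (0, 0, 0, 1, 0, 0))


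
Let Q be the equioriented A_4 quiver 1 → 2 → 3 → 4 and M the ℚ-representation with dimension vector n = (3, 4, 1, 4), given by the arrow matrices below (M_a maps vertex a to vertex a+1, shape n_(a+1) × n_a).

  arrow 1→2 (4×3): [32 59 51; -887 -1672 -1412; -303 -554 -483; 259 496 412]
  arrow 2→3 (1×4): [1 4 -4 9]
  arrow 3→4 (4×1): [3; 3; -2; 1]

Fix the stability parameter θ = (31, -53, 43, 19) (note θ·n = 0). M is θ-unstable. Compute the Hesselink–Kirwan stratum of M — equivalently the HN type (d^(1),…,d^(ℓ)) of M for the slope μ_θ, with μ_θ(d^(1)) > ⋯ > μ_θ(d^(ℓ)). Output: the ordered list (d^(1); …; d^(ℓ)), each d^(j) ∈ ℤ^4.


Interval decomposition of M: I[1,2]^2, I[1,4], I[2,2], I[4,4]^3.
HN type (ℓ=4): μ^(1)=31; μ^(2)=19; μ^(3)=-11; μ^(4)=-53

((0, 0, 1, 1); (0, 0, 0, 3); (3, 3, 0, 0); (0, 1, 0, 0))


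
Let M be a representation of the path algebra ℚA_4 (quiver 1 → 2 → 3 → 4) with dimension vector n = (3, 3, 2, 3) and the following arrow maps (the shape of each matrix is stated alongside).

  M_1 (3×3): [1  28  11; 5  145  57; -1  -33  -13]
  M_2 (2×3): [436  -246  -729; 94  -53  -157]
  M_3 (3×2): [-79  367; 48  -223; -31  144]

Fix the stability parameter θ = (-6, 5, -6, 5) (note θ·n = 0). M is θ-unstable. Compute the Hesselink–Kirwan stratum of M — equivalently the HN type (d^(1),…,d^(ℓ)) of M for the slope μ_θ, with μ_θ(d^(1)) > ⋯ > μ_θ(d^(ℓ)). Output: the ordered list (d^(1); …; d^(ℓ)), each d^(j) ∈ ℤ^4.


Interval decomposition of M: I[1,1], I[1,4]^2, I[2,2], I[4,4].
HN type (ℓ=3): μ^(1)=5; μ^(2)=-1/2; μ^(3)=-6

((0, 1, 0, 3); (0, 2, 2, 0); (3, 0, 0, 0))


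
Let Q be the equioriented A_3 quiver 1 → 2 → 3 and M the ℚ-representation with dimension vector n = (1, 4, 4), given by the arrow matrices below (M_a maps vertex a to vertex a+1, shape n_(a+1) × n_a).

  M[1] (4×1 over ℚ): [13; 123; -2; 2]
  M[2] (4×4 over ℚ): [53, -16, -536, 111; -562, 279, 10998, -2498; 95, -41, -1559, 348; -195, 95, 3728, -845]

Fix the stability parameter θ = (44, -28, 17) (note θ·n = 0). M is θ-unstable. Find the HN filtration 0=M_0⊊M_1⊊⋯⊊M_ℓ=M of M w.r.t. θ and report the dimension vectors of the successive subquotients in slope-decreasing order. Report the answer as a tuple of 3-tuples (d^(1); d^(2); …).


Interval decomposition of M: I[1,3], I[2,3]^3.
HN type (ℓ=3): μ^(1)=17; μ^(2)=8; μ^(3)=-28

((0, 0, 4); (1, 1, 0); (0, 3, 0))


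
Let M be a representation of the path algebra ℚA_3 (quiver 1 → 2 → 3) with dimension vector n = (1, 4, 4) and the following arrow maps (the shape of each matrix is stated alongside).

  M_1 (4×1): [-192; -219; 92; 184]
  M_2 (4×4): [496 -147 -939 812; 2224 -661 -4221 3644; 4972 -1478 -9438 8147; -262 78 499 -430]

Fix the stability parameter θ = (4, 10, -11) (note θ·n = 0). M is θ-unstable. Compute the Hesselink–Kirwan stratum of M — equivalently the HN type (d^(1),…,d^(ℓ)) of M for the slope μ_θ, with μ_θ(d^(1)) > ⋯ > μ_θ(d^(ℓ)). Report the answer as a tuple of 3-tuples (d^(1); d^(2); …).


Interval decomposition of M: I[1,3], I[2,2], I[2,3]^2, I[3,3].
HN type (ℓ=4): μ^(1)=10; μ^(2)=1; μ^(3)=-1/2; μ^(4)=-11

((0, 1, 0); (1, 1, 1); (0, 2, 2); (0, 0, 1))


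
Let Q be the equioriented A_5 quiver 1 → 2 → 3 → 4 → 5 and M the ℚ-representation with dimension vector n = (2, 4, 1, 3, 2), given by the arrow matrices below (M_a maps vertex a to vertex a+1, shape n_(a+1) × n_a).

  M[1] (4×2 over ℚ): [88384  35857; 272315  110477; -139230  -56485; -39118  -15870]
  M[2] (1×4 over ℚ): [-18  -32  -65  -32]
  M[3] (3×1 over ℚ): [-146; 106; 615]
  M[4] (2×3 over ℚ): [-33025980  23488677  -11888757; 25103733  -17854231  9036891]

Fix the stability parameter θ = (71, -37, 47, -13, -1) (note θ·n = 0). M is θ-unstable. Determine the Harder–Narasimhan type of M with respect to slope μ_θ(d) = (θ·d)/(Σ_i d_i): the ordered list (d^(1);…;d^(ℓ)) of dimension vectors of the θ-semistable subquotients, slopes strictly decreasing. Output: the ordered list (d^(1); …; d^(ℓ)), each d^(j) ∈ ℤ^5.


Barcode: M ≅ I[1,2], I[1,5], I[2,2]^2, I[4,4], I[4,5]. HN layers by μ_θ (5 steps, strictly decreasing):
  μ^(1)=17; μ^(2)=67/5; μ^(3)=-1; μ^(4)=-13; μ^(5)=-37

((1, 1, 0, 0, 0); (1, 1, 1, 1, 1); (0, 0, 0, 0, 1); (0, 0, 0, 2, 0); (0, 2, 0, 0, 0))


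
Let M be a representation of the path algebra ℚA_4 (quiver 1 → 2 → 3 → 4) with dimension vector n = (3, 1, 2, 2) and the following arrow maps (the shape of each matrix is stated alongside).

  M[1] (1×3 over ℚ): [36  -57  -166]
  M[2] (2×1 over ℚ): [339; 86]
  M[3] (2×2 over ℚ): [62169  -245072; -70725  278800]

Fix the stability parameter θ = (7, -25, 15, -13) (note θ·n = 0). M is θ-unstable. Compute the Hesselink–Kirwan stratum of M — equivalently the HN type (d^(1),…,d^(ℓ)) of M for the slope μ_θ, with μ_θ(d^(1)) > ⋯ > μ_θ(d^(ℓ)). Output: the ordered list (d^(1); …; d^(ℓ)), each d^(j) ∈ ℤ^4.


Barcode: M ≅ I[1,1]^2, I[1,4], I[3,3], I[4,4]. HN layers by μ_θ (5 steps, strictly decreasing):
  μ^(1)=15; μ^(2)=7; μ^(3)=1; μ^(4)=-9; μ^(5)=-13

((0, 0, 1, 0); (2, 0, 0, 0); (0, 0, 1, 1); (1, 1, 0, 0); (0, 0, 0, 1))


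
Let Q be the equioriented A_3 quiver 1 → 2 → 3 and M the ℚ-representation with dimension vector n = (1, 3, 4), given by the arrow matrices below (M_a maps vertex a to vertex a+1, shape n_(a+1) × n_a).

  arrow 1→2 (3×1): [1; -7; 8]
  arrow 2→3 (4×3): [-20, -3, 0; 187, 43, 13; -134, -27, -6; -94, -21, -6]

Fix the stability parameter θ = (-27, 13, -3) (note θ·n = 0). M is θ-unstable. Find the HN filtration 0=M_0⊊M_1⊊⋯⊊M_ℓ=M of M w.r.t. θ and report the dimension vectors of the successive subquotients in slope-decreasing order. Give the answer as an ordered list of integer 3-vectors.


Interval decomposition of M: I[1,3], I[2,2], I[2,3], I[3,3]^2.
HN type (ℓ=4): μ^(1)=13; μ^(2)=5; μ^(3)=-3; μ^(4)=-27

((0, 1, 0); (0, 2, 2); (0, 0, 2); (1, 0, 0))


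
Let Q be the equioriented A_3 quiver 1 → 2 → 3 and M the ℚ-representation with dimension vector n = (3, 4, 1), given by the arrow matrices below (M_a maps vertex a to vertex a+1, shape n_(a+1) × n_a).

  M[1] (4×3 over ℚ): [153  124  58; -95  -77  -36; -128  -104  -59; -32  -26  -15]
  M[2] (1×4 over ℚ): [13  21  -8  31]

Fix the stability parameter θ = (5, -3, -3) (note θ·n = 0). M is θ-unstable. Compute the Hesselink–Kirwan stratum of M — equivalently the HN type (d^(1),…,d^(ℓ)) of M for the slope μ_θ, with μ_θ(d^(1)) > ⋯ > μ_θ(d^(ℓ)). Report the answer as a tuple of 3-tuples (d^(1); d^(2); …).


Interval decomposition of M: I[1,2]^2, I[1,3], I[2,2].
HN type (ℓ=3): μ^(1)=1; μ^(2)=-1/3; μ^(3)=-3

((2, 2, 0); (1, 1, 1); (0, 1, 0))


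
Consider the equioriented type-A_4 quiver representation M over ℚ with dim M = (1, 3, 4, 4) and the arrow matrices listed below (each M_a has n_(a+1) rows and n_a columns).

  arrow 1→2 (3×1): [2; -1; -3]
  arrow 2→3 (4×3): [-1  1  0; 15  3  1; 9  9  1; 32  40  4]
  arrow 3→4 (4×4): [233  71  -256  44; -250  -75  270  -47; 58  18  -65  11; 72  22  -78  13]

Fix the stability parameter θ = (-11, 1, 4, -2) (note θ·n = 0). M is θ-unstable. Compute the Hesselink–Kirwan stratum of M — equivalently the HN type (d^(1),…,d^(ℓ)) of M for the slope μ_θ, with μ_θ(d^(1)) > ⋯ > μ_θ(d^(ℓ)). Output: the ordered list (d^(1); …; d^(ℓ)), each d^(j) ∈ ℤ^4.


Barcode: M ≅ I[1,4], I[2,2], I[2,4], I[3,4]^2. HN layers by μ_θ (2 steps, strictly decreasing):
  μ^(1)=1; μ^(2)=-11

((0, 3, 4, 4); (1, 0, 0, 0))


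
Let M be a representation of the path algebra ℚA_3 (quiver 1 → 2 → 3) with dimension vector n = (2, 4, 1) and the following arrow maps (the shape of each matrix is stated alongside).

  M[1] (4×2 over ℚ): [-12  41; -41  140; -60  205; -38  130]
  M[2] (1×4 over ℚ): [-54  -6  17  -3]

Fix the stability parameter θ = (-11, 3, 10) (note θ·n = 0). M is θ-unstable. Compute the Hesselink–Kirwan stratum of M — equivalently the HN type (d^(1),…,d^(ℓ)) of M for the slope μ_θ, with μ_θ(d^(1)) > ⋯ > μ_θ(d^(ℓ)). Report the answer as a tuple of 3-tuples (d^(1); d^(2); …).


Interval decomposition of M: I[1,2], I[1,3], I[2,2]^2.
HN type (ℓ=3): μ^(1)=10; μ^(2)=3; μ^(3)=-11

((0, 0, 1); (0, 4, 0); (2, 0, 0))


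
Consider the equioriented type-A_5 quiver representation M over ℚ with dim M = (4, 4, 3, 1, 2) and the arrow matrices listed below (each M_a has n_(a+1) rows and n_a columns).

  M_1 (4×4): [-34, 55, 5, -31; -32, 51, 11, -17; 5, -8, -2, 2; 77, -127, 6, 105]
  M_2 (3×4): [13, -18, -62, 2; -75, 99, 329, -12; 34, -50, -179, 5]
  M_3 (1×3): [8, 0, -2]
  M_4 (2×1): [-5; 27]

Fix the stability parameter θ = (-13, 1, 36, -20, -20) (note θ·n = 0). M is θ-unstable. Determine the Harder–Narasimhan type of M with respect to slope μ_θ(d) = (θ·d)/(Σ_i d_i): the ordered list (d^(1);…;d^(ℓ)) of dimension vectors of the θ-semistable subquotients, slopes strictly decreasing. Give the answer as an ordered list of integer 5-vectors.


Interval decomposition of M: I[1,2], I[1,3]^2, I[1,5], I[5,5].
HN type (ℓ=5): μ^(1)=36; μ^(2)=1; μ^(3)=-3/4; μ^(4)=-13; μ^(5)=-20

((0, 0, 2, 0, 0); (0, 3, 0, 0, 0); (0, 1, 1, 1, 1); (4, 0, 0, 0, 0); (0, 0, 0, 0, 1))


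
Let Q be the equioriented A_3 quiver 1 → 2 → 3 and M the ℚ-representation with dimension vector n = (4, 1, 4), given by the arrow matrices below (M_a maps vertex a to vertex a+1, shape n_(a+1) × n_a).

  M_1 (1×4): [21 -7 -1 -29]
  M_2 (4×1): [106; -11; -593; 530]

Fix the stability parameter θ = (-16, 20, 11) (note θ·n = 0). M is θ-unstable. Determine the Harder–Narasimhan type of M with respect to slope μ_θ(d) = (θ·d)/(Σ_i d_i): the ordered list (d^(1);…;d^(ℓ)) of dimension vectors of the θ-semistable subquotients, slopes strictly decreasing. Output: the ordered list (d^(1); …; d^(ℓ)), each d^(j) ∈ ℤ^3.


Interval decomposition of M: I[1,1]^3, I[1,3], I[3,3]^3.
HN type (ℓ=3): μ^(1)=31/2; μ^(2)=11; μ^(3)=-16

((0, 1, 1); (0, 0, 3); (4, 0, 0))


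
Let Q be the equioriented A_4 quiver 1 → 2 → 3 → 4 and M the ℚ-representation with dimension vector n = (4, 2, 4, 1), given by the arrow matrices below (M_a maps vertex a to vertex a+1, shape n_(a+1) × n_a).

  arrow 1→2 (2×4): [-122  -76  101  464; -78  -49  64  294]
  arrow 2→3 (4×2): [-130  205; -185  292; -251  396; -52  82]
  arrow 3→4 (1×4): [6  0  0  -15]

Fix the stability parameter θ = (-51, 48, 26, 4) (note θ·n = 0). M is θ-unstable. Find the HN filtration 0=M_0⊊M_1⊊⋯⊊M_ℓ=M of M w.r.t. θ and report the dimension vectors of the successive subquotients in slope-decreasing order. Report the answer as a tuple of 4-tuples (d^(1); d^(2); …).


Via rank(M_{q-1}∘⋯∘M_p): M ≅ I[1,1]^2, I[1,3]^2, I[3,3], I[3,4].
μ_θ-semistable layers: μ^(1)=37; μ^(2)=26; μ^(3)=15; μ^(4)=-51

((0, 2, 2, 0); (0, 0, 1, 0); (0, 0, 1, 1); (4, 0, 0, 0))


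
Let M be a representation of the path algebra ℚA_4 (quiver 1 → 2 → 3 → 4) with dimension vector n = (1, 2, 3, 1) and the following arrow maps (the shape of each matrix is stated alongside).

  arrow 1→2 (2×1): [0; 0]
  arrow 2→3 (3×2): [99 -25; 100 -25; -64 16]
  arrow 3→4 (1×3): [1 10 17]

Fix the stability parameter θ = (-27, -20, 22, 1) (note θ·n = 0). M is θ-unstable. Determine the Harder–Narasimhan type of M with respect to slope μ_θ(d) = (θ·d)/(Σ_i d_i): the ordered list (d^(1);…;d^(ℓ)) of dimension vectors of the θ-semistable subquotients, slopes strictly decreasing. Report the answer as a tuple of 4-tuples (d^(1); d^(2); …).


Via rank(M_{q-1}∘⋯∘M_p): M ≅ I[1,1], I[2,3], I[2,4], I[3,3].
μ_θ-semistable layers: μ^(1)=22; μ^(2)=23/2; μ^(3)=-20; μ^(4)=-27

((0, 0, 2, 0); (0, 0, 1, 1); (0, 2, 0, 0); (1, 0, 0, 0))


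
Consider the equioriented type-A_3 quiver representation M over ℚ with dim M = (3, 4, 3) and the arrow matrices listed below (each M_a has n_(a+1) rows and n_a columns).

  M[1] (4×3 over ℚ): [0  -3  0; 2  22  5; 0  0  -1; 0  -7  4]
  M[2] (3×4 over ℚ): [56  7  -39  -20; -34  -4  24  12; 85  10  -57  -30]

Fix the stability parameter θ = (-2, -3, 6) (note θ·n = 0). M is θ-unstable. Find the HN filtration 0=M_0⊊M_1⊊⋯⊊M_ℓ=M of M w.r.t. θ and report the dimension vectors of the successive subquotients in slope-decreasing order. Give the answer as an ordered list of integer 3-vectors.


Via rank(M_{q-1}∘⋯∘M_p): M ≅ I[1,3]^3, I[2,2].
μ_θ-semistable layers: μ^(1)=6; μ^(2)=-5/2; μ^(3)=-3

((0, 0, 3); (3, 3, 0); (0, 1, 0))


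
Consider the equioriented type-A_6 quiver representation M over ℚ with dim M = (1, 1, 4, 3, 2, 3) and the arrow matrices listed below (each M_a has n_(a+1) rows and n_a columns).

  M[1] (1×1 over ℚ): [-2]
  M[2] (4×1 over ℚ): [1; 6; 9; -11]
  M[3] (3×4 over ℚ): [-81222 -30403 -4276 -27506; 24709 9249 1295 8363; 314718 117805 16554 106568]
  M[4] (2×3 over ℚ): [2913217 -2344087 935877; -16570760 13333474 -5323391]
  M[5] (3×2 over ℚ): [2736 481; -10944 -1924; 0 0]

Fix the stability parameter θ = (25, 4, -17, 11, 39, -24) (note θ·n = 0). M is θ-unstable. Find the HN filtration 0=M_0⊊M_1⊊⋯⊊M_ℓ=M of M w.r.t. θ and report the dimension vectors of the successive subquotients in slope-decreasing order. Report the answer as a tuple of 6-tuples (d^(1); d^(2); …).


Via rank(M_{q-1}∘⋯∘M_p): M ≅ I[1,5], I[3,3], I[3,4], I[3,6], I[6,6]^2.
μ_θ-semistable layers: μ^(1)=39; μ^(2)=11; μ^(3)=26/3; μ^(4)=4; μ^(5)=-17; μ^(6)=-24

((0, 0, 0, 0, 1, 0); (0, 0, 0, 2, 0, 0); (0, 0, 0, 1, 1, 1); (1, 1, 1, 0, 0, 0); (0, 0, 3, 0, 0, 0); (0, 0, 0, 0, 0, 2))


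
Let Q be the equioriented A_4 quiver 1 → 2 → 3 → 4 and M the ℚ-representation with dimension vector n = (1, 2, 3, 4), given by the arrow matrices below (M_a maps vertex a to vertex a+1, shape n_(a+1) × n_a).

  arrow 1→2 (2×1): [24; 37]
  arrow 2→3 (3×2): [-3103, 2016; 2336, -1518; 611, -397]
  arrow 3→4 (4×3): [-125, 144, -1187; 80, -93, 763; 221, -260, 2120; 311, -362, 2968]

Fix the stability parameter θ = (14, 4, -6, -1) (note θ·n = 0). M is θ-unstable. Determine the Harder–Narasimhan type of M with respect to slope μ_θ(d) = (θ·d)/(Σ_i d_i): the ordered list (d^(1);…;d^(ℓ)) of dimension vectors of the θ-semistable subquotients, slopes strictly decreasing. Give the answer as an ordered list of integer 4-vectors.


Barcode: M ≅ I[1,4], I[2,4], I[3,4], I[4,4]. HN layers by μ_θ (3 steps, strictly decreasing):
  μ^(1)=11/4; μ^(2)=-1; μ^(3)=-6

((1, 1, 1, 1); (0, 1, 1, 3); (0, 0, 1, 0))


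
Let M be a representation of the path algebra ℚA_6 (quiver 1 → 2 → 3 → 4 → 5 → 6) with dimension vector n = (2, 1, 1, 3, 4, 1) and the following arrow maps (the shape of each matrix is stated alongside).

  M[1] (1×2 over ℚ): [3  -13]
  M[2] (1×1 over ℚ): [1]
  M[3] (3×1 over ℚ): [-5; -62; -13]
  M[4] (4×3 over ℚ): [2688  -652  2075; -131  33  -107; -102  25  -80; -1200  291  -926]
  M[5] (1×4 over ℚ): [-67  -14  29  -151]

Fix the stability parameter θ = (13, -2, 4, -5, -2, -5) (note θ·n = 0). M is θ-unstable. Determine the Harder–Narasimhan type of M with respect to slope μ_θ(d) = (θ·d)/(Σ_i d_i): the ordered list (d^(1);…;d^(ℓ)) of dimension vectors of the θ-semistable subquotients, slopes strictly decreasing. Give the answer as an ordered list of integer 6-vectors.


Barcode: M ≅ I[1,1], I[1,6], I[4,5]^2, I[5,5]. HN layers by μ_θ (4 steps, strictly decreasing):
  μ^(1)=13; μ^(2)=1/2; μ^(3)=-2; μ^(4)=-5

((1, 0, 0, 0, 0, 0); (1, 1, 1, 1, 1, 1); (0, 0, 0, 0, 3, 0); (0, 0, 0, 2, 0, 0))


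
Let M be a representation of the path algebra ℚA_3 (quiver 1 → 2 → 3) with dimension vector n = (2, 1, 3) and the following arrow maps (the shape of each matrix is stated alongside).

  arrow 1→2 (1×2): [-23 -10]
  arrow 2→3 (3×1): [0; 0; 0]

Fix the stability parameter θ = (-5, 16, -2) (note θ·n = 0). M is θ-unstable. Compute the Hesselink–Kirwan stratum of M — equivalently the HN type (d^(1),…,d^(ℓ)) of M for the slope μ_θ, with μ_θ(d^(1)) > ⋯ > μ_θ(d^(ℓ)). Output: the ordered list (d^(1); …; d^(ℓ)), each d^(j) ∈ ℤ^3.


Interval decomposition of M: I[1,1], I[1,2], I[3,3]^3.
HN type (ℓ=3): μ^(1)=16; μ^(2)=-2; μ^(3)=-5

((0, 1, 0); (0, 0, 3); (2, 0, 0))


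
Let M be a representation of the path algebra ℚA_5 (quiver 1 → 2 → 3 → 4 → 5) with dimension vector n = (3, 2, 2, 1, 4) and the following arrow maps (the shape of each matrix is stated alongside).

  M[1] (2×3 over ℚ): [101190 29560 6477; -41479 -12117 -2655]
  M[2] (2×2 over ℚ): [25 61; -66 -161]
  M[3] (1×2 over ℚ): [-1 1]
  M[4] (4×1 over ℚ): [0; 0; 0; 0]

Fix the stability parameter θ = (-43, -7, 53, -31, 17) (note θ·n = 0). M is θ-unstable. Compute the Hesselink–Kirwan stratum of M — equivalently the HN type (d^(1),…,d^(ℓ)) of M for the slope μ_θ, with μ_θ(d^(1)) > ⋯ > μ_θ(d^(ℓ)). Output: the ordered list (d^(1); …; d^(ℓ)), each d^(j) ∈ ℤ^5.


Interval decomposition of M: I[1,1], I[1,3], I[1,4], I[5,5]^4.
HN type (ℓ=5): μ^(1)=53; μ^(2)=17; μ^(3)=11; μ^(4)=-7; μ^(5)=-43

((0, 0, 1, 0, 0); (0, 0, 0, 0, 4); (0, 0, 1, 1, 0); (0, 2, 0, 0, 0); (3, 0, 0, 0, 0))


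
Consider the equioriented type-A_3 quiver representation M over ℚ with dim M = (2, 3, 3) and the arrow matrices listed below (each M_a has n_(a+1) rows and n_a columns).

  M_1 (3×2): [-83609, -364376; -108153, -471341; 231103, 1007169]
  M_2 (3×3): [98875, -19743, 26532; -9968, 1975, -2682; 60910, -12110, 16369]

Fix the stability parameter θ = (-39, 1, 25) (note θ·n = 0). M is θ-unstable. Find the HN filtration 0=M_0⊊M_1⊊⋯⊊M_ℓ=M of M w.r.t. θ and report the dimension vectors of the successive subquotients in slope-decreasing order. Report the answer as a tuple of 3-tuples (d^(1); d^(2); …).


Via rank(M_{q-1}∘⋯∘M_p): M ≅ I[1,3]^2, I[2,3].
μ_θ-semistable layers: μ^(1)=25; μ^(2)=1; μ^(3)=-39

((0, 0, 3); (0, 3, 0); (2, 0, 0))


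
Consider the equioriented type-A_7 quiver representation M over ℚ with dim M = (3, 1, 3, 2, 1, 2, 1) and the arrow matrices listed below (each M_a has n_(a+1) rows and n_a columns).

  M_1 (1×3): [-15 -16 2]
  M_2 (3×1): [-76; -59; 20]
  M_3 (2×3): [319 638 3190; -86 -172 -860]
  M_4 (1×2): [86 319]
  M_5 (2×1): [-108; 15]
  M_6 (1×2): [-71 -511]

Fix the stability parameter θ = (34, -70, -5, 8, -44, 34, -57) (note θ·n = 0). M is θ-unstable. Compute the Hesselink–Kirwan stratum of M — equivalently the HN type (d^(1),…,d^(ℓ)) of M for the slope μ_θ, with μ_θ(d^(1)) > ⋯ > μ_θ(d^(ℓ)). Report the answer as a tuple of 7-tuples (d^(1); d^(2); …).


Interval decomposition of M: I[1,1]^2, I[1,4], I[3,3]^2, I[4,7], I[6,6].
HN type (ℓ=5): μ^(1)=34; μ^(2)=8; μ^(3)=-5; μ^(4)=-23/2; μ^(5)=-18

((2, 0, 0, 0, 0, 1, 0); (0, 0, 0, 1, 0, 0, 0); (0, 0, 3, 0, 0, 0, 0); (0, 0, 0, 0, 0, 1, 1); (1, 1, 0, 1, 1, 0, 0))


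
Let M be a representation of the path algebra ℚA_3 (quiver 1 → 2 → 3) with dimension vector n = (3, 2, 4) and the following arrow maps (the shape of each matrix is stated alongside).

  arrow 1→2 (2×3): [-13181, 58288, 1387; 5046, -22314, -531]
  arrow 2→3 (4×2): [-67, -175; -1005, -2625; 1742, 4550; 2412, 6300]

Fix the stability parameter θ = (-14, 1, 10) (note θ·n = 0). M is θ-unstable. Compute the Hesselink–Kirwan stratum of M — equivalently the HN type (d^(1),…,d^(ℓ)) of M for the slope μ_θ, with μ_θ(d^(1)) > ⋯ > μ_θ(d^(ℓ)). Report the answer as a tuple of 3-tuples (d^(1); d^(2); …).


Interval decomposition of M: I[1,1], I[1,2], I[1,3], I[3,3]^3.
HN type (ℓ=3): μ^(1)=10; μ^(2)=1; μ^(3)=-14

((0, 0, 4); (0, 2, 0); (3, 0, 0))


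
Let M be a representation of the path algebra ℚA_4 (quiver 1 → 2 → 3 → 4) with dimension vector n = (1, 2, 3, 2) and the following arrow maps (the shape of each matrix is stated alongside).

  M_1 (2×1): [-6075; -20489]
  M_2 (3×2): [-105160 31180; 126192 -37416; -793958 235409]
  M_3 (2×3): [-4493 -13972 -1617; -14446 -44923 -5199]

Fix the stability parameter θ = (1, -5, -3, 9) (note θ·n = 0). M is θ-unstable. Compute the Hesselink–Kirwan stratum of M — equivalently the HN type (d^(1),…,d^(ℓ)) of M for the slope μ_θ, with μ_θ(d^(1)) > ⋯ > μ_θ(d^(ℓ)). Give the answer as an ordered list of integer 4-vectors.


Via rank(M_{q-1}∘⋯∘M_p): M ≅ I[1,4], I[2,2], I[3,3], I[3,4].
μ_θ-semistable layers: μ^(1)=9; μ^(2)=-7/3; μ^(3)=-3; μ^(4)=-5

((0, 0, 0, 2); (1, 1, 1, 0); (0, 0, 2, 0); (0, 1, 0, 0))


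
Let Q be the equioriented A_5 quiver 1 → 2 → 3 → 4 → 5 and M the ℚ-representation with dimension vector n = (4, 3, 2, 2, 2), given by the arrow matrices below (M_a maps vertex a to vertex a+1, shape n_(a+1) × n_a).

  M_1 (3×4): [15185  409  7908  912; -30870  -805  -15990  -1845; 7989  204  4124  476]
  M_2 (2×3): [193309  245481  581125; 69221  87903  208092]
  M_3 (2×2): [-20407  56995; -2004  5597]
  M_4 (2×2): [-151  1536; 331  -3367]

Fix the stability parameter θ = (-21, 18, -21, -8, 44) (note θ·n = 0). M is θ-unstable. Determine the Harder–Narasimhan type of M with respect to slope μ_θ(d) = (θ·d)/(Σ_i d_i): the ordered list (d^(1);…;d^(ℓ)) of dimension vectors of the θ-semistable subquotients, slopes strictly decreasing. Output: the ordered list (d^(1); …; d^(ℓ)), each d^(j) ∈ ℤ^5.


Barcode: M ≅ I[1,1], I[1,2], I[1,5]^2. HN layers by μ_θ (4 steps, strictly decreasing):
  μ^(1)=44; μ^(2)=18; μ^(3)=-11/3; μ^(4)=-21

((0, 0, 0, 0, 2); (0, 1, 0, 0, 0); (0, 2, 2, 2, 0); (4, 0, 0, 0, 0))


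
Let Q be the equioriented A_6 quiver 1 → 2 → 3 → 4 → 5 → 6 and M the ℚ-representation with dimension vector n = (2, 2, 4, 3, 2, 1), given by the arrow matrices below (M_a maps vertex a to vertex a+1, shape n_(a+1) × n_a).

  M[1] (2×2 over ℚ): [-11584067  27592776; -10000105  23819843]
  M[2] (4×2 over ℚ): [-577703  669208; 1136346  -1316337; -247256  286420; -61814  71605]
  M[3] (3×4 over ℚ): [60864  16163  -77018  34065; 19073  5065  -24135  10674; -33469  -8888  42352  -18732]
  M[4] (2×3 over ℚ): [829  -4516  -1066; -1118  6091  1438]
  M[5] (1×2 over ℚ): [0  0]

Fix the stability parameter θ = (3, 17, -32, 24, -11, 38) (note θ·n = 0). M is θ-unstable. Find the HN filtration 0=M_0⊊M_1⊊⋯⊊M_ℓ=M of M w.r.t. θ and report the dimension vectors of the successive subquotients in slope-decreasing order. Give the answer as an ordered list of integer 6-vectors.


Via rank(M_{q-1}∘⋯∘M_p): M ≅ I[1,4], I[1,5], I[3,3], I[3,5], I[6,6].
μ_θ-semistable layers: μ^(1)=38; μ^(2)=24; μ^(3)=13/2; μ^(4)=-4; μ^(5)=-32

((0, 0, 0, 0, 0, 1); (0, 0, 0, 1, 0, 0); (0, 0, 0, 2, 2, 0); (2, 2, 2, 0, 0, 0); (0, 0, 2, 0, 0, 0))


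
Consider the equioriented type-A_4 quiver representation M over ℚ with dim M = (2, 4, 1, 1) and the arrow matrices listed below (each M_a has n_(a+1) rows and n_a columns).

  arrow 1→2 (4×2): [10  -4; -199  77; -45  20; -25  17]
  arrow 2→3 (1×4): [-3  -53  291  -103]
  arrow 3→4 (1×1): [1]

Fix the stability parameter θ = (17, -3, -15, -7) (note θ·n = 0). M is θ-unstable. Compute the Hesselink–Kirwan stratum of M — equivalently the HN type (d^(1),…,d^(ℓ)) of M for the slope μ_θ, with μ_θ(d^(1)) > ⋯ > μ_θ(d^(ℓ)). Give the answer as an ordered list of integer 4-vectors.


Barcode: M ≅ I[1,2], I[1,4], I[2,2]^2. HN layers by μ_θ (3 steps, strictly decreasing):
  μ^(1)=7; μ^(2)=-2; μ^(3)=-3

((1, 1, 0, 0); (1, 1, 1, 1); (0, 2, 0, 0))


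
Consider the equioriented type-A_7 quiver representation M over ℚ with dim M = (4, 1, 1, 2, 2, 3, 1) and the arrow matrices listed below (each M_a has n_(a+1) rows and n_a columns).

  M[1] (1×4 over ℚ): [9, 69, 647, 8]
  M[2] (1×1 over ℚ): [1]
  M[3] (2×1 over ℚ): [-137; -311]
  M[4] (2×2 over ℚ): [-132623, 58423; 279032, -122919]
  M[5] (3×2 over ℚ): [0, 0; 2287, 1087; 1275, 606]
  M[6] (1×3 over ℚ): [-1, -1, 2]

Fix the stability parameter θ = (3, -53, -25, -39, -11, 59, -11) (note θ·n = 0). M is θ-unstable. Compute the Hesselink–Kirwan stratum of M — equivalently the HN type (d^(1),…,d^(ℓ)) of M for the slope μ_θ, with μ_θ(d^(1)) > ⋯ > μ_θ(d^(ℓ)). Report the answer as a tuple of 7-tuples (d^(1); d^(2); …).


Barcode: M ≅ I[1,1]^3, I[1,7], I[4,6], I[6,6]. HN layers by μ_θ (6 steps, strictly decreasing):
  μ^(1)=59; μ^(2)=24; μ^(3)=3; μ^(4)=-11; μ^(5)=-57/2; μ^(6)=-39

((0, 0, 0, 0, 0, 2, 0); (0, 0, 0, 0, 0, 1, 1); (3, 0, 0, 0, 0, 0, 0); (0, 0, 0, 0, 2, 0, 0); (1, 1, 1, 1, 0, 0, 0); (0, 0, 0, 1, 0, 0, 0))


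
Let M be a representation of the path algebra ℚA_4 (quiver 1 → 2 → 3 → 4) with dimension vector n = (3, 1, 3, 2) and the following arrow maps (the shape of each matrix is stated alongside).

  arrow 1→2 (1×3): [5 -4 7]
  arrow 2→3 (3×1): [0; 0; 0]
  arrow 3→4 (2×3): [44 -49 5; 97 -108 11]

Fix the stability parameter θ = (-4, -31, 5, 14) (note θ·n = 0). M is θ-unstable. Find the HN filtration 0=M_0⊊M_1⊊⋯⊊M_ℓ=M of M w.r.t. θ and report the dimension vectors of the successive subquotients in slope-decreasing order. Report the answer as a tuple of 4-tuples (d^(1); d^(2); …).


Via rank(M_{q-1}∘⋯∘M_p): M ≅ I[1,1]^2, I[1,2], I[3,3], I[3,4]^2.
μ_θ-semistable layers: μ^(1)=14; μ^(2)=5; μ^(3)=-4; μ^(4)=-35/2

((0, 0, 0, 2); (0, 0, 3, 0); (2, 0, 0, 0); (1, 1, 0, 0))


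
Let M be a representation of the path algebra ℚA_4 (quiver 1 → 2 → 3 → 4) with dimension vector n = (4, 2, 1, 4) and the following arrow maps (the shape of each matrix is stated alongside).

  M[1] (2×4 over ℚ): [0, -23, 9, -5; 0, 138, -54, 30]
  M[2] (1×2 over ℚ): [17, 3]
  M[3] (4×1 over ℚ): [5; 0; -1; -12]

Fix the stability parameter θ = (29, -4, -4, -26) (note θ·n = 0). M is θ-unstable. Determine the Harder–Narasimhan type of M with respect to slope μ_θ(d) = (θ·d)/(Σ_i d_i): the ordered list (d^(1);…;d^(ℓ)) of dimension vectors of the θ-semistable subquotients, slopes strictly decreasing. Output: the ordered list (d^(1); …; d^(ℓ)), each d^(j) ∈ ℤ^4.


Interval decomposition of M: I[1,1]^3, I[1,4], I[2,2], I[4,4]^3.
HN type (ℓ=4): μ^(1)=29; μ^(2)=-5/4; μ^(3)=-4; μ^(4)=-26

((3, 0, 0, 0); (1, 1, 1, 1); (0, 1, 0, 0); (0, 0, 0, 3))


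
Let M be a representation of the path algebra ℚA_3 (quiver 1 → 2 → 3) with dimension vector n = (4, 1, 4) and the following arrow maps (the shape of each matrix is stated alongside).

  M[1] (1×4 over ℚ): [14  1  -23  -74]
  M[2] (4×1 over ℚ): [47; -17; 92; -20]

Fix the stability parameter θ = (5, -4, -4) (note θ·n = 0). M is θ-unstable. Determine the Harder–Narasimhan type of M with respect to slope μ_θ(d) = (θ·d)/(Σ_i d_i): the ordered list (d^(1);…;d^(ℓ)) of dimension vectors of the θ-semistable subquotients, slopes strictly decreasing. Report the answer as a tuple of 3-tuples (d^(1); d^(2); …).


Barcode: M ≅ I[1,1]^3, I[1,3], I[3,3]^3. HN layers by μ_θ (3 steps, strictly decreasing):
  μ^(1)=5; μ^(2)=-1; μ^(3)=-4

((3, 0, 0); (1, 1, 1); (0, 0, 3))


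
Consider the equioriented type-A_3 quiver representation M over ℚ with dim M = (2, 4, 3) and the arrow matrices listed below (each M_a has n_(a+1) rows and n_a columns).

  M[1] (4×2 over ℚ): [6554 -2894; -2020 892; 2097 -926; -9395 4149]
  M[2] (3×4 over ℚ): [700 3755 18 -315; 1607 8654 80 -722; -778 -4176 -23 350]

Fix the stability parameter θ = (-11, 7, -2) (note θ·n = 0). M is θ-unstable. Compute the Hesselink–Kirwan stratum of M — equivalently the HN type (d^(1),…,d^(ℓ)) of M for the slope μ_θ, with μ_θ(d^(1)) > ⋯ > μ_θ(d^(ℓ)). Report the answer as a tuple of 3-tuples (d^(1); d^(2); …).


Via rank(M_{q-1}∘⋯∘M_p): M ≅ I[1,3]^2, I[2,2], I[2,3].
μ_θ-semistable layers: μ^(1)=7; μ^(2)=5/2; μ^(3)=-11

((0, 1, 0); (0, 3, 3); (2, 0, 0))


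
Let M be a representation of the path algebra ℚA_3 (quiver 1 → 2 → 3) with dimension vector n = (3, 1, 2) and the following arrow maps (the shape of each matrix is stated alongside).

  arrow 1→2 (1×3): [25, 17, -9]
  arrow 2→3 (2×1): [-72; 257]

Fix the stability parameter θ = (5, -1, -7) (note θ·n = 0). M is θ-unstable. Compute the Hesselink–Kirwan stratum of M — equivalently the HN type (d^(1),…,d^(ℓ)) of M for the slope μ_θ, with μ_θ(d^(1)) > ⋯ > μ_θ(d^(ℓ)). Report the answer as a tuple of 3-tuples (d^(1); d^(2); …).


Barcode: M ≅ I[1,1]^2, I[1,3], I[3,3]. HN layers by μ_θ (3 steps, strictly decreasing):
  μ^(1)=5; μ^(2)=-1; μ^(3)=-7

((2, 0, 0); (1, 1, 1); (0, 0, 1))


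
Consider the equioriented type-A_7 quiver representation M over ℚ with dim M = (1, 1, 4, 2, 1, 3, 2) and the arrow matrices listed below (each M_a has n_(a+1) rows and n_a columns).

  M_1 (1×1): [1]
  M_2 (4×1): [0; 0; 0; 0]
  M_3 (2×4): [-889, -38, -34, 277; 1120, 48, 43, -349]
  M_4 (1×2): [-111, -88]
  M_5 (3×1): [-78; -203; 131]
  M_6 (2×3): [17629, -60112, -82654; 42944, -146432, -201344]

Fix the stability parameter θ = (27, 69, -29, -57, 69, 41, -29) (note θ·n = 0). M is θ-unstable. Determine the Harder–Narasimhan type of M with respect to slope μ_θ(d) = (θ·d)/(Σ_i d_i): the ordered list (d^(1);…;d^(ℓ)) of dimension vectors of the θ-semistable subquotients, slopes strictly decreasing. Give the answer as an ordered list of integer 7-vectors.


Barcode: M ≅ I[1,2], I[3,3]^2, I[3,4], I[3,6], I[6,6], I[6,7], I[7,7]. HN layers by μ_θ (7 steps, strictly decreasing):
  μ^(1)=69; μ^(2)=55; μ^(3)=41; μ^(4)=27; μ^(5)=6; μ^(6)=-29; μ^(7)=-43

((0, 1, 0, 0, 0, 0, 0); (0, 0, 0, 0, 1, 1, 0); (0, 0, 0, 0, 0, 1, 0); (1, 0, 0, 0, 0, 0, 0); (0, 0, 0, 0, 0, 1, 1); (0, 0, 2, 0, 0, 0, 1); (0, 0, 2, 2, 0, 0, 0))


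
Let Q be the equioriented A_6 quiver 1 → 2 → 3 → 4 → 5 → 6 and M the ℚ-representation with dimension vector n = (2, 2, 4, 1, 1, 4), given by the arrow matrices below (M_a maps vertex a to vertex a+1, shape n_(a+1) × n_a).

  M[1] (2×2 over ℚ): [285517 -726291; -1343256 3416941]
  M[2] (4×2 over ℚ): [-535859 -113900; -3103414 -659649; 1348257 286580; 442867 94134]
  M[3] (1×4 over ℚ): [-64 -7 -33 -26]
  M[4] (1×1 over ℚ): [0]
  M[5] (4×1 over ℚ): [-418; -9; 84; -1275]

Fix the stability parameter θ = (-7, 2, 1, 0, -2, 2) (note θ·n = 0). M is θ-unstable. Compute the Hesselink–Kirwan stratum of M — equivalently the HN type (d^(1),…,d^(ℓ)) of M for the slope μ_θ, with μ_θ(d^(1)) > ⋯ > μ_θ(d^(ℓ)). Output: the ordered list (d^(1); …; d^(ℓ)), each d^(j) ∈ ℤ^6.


Barcode: M ≅ I[1,3], I[1,4], I[3,3]^2, I[5,6], I[6,6]^3. HN layers by μ_θ (5 steps, strictly decreasing):
  μ^(1)=2; μ^(2)=3/2; μ^(3)=1; μ^(4)=-2; μ^(5)=-7

((0, 0, 0, 0, 0, 4); (0, 1, 1, 0, 0, 0); (0, 1, 3, 1, 0, 0); (0, 0, 0, 0, 1, 0); (2, 0, 0, 0, 0, 0))


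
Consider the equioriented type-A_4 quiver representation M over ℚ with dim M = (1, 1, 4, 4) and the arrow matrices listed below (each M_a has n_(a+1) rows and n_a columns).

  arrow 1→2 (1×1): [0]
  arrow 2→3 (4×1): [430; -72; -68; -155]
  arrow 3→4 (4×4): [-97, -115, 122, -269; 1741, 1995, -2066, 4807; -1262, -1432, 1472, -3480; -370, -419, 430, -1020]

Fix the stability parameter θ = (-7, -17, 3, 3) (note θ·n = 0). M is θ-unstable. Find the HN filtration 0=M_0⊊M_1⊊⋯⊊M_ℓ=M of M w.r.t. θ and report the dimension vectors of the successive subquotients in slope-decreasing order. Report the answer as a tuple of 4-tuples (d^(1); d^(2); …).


Via rank(M_{q-1}∘⋯∘M_p): M ≅ I[1,1], I[2,4], I[3,3], I[3,4]^2, I[4,4].
μ_θ-semistable layers: μ^(1)=3; μ^(2)=-7; μ^(3)=-17

((0, 0, 4, 4); (1, 0, 0, 0); (0, 1, 0, 0))


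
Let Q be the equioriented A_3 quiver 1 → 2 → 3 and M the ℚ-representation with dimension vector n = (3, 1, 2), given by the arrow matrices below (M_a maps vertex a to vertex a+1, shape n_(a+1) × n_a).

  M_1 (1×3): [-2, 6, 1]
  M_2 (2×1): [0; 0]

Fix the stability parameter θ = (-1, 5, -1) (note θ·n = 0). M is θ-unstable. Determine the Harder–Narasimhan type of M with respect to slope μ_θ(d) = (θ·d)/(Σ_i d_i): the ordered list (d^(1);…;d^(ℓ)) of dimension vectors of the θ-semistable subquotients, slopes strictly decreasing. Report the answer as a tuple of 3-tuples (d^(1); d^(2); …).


Interval decomposition of M: I[1,1]^2, I[1,2], I[3,3]^2.
HN type (ℓ=2): μ^(1)=5; μ^(2)=-1

((0, 1, 0); (3, 0, 2))


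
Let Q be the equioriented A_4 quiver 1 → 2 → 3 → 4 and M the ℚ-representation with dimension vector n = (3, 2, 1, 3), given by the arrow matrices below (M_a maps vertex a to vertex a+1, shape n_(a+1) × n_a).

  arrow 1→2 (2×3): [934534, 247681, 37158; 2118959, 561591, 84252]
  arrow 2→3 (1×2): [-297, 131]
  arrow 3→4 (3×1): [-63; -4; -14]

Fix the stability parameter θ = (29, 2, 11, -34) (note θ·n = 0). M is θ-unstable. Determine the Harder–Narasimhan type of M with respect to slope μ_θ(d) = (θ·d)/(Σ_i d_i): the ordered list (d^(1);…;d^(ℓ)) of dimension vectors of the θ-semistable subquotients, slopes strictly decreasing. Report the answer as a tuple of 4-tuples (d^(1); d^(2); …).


Via rank(M_{q-1}∘⋯∘M_p): M ≅ I[1,1], I[1,2], I[1,4], I[4,4]^2.
μ_θ-semistable layers: μ^(1)=29; μ^(2)=31/2; μ^(3)=2; μ^(4)=-34

((1, 0, 0, 0); (1, 1, 0, 0); (1, 1, 1, 1); (0, 0, 0, 2))


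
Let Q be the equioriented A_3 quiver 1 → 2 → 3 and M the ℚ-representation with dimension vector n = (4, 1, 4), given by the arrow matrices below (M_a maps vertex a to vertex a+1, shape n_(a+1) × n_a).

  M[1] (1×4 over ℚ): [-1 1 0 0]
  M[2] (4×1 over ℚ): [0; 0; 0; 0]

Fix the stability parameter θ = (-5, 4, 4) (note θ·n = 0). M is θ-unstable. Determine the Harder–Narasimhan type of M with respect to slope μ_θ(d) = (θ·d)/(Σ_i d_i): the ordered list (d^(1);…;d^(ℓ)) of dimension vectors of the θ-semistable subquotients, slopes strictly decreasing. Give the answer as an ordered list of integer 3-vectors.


Interval decomposition of M: I[1,1]^3, I[1,2], I[3,3]^4.
HN type (ℓ=2): μ^(1)=4; μ^(2)=-5

((0, 1, 4); (4, 0, 0))


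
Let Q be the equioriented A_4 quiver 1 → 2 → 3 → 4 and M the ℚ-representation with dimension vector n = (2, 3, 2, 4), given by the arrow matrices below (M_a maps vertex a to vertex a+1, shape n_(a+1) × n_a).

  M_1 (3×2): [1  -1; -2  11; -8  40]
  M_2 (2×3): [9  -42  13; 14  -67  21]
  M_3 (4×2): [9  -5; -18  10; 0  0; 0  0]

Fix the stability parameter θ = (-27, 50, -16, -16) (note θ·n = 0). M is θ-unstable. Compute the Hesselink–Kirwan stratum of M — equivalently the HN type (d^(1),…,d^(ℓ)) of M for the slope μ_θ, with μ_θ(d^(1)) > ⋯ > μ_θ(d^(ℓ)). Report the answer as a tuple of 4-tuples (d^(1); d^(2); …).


Barcode: M ≅ I[1,3], I[1,4], I[2,2], I[4,4]^3. HN layers by μ_θ (5 steps, strictly decreasing):
  μ^(1)=50; μ^(2)=17; μ^(3)=6; μ^(4)=-16; μ^(5)=-27

((0, 1, 0, 0); (0, 1, 1, 0); (0, 1, 1, 1); (0, 0, 0, 3); (2, 0, 0, 0))


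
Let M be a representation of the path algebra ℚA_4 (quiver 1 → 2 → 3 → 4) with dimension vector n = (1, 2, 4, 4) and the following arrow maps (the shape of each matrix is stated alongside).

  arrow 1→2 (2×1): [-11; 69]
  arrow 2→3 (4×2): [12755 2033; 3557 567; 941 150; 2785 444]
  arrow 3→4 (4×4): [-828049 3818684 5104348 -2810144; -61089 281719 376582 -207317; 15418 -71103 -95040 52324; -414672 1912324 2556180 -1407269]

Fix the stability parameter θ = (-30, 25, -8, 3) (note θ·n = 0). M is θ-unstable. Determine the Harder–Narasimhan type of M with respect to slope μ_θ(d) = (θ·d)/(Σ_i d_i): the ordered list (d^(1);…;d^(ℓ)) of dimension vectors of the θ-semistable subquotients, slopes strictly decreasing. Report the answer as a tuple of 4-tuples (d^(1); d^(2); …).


Via rank(M_{q-1}∘⋯∘M_p): M ≅ I[1,4], I[2,4], I[3,4]^2.
μ_θ-semistable layers: μ^(1)=20/3; μ^(2)=3; μ^(3)=-8; μ^(4)=-30

((0, 2, 2, 2); (0, 0, 0, 2); (0, 0, 2, 0); (1, 0, 0, 0))


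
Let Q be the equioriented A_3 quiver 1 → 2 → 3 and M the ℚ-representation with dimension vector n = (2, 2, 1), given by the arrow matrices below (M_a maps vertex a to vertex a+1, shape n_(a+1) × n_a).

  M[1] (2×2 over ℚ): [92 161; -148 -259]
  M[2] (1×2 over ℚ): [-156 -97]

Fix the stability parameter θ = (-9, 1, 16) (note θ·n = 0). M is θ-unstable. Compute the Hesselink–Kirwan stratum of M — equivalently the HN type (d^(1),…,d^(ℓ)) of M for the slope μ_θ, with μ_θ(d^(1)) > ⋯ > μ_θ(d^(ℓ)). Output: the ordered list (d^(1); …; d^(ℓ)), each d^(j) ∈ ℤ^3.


Barcode: M ≅ I[1,1], I[1,3], I[2,2]. HN layers by μ_θ (3 steps, strictly decreasing):
  μ^(1)=16; μ^(2)=1; μ^(3)=-9

((0, 0, 1); (0, 2, 0); (2, 0, 0))


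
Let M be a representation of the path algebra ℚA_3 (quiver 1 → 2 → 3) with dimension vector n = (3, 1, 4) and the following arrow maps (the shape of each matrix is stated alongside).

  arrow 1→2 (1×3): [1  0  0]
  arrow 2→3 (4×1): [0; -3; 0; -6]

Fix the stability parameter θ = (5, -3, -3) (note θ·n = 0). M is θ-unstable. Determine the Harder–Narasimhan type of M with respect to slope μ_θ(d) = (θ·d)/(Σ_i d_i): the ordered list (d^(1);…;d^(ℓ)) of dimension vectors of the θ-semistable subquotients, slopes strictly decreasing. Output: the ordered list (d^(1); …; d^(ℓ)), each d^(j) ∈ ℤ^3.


Via rank(M_{q-1}∘⋯∘M_p): M ≅ I[1,1]^2, I[1,3], I[3,3]^3.
μ_θ-semistable layers: μ^(1)=5; μ^(2)=-1/3; μ^(3)=-3

((2, 0, 0); (1, 1, 1); (0, 0, 3))


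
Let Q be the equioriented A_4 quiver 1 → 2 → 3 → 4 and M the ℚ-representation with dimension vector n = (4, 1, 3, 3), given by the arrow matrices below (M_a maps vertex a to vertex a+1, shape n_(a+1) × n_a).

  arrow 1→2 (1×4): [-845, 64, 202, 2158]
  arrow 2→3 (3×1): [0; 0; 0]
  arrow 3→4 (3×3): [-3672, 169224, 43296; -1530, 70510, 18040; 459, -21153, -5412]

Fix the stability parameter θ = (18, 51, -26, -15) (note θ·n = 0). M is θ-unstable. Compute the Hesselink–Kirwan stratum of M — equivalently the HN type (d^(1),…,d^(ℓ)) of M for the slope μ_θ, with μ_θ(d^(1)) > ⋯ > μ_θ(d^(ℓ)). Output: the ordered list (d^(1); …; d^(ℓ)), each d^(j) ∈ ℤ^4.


Via rank(M_{q-1}∘⋯∘M_p): M ≅ I[1,1]^3, I[1,2], I[3,3]^2, I[3,4], I[4,4]^2.
μ_θ-semistable layers: μ^(1)=51; μ^(2)=18; μ^(3)=-15; μ^(4)=-26

((0, 1, 0, 0); (4, 0, 0, 0); (0, 0, 0, 3); (0, 0, 3, 0))


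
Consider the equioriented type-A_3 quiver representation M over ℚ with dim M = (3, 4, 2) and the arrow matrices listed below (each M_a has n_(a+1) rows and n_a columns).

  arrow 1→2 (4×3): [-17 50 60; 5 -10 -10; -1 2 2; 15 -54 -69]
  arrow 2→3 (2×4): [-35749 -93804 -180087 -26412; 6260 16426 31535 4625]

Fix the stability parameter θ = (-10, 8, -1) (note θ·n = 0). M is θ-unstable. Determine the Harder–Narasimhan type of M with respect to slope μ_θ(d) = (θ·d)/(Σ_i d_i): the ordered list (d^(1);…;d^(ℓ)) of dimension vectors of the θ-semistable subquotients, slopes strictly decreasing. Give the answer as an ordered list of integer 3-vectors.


Barcode: M ≅ I[1,1], I[1,2], I[1,3], I[2,2], I[2,3]. HN layers by μ_θ (3 steps, strictly decreasing):
  μ^(1)=8; μ^(2)=7/2; μ^(3)=-10

((0, 2, 0); (0, 2, 2); (3, 0, 0))
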